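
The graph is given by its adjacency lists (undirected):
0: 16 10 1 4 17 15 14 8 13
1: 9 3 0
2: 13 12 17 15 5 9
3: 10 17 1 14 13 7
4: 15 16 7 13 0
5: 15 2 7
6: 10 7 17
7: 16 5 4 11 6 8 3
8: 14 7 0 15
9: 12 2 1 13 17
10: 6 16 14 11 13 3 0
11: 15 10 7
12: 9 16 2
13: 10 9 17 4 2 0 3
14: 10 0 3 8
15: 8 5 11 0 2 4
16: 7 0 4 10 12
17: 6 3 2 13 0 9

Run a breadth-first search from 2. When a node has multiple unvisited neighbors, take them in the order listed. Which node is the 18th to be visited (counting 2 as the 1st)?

14

Visit 2; enqueue 13, 12, 17, 15, 5, 9 → queue [13, 12, 17, 15, 5, 9]
Visit 13; enqueue 10, 4, 0, 3 → queue [12, 17, 15, 5, 9, 10, 4, 0, 3]
Visit 12; enqueue 16 → queue [17, 15, 5, 9, 10, 4, 0, 3, 16]
Visit 17; enqueue 6 → queue [15, 5, 9, 10, 4, 0, 3, 16, 6]
Visit 15; enqueue 8, 11 → queue [5, 9, 10, 4, 0, 3, 16, 6, 8, 11]
Visit 5; enqueue 7 → queue [9, 10, 4, 0, 3, 16, 6, 8, 11, 7]
Visit 9; enqueue 1 → queue [10, 4, 0, 3, 16, 6, 8, 11, 7, 1]
Visit 10; enqueue 14 → queue [4, 0, 3, 16, 6, 8, 11, 7, 1, 14]
Visit 4 → queue [0, 3, 16, 6, 8, 11, 7, 1, 14]
Visit 0 → queue [3, 16, 6, 8, 11, 7, 1, 14]
Visit 3 → queue [16, 6, 8, 11, 7, 1, 14]
Visit 16 → queue [6, 8, 11, 7, 1, 14]
Visit 6 → queue [8, 11, 7, 1, 14]
Visit 8 → queue [11, 7, 1, 14]
Visit 11 → queue [7, 1, 14]
Visit 7 → queue [1, 14]
Visit 1 → queue [14]
Visit 14 → queue []

Visit order: 2, 13, 12, 17, 15, 5, 9, 10, 4, 0, 3, 16, 6, 8, 11, 7, 1, 14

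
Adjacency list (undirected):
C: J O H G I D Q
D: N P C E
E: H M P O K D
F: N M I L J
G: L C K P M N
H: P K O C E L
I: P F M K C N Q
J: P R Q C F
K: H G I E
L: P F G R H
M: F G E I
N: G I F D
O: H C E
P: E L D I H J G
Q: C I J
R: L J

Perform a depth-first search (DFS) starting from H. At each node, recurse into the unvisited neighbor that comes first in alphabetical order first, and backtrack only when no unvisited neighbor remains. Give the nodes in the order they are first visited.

Visit H
H → C
C → D
D → E
E → K
K → G
G → L
L → F
F → I
I → M
I → N
I → P
P → J
J → Q
J → R
E → O

H C D E K G L F I M N P J Q R O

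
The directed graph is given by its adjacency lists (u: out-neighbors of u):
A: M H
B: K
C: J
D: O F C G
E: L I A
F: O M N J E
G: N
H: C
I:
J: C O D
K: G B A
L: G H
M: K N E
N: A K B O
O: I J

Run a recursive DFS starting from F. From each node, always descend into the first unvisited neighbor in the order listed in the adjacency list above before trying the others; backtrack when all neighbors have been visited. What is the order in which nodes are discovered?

Visit F
F → O
O → I
O → J
J → C
J → D
D → G
G → N
N → A
A → M
M → K
K → B
M → E
E → L
L → H

F O I J C D G N A M K B E L H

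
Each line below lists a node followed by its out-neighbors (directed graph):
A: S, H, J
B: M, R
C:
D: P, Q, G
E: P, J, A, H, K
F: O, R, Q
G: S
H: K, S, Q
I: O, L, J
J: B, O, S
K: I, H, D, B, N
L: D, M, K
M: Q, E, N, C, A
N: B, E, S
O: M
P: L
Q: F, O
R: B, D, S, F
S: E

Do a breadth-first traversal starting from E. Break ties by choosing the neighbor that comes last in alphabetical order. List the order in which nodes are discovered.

E P K J H A L N I D B S O Q M G R F C

Visit E; enqueue P, K, J, H, A → queue [P, K, J, H, A]
Visit P; enqueue L → queue [K, J, H, A, L]
Visit K; enqueue N, I, D, B → queue [J, H, A, L, N, I, D, B]
Visit J; enqueue S, O → queue [H, A, L, N, I, D, B, S, O]
Visit H; enqueue Q → queue [A, L, N, I, D, B, S, O, Q]
Visit A → queue [L, N, I, D, B, S, O, Q]
Visit L; enqueue M → queue [N, I, D, B, S, O, Q, M]
Visit N → queue [I, D, B, S, O, Q, M]
Visit I → queue [D, B, S, O, Q, M]
Visit D; enqueue G → queue [B, S, O, Q, M, G]
Visit B; enqueue R → queue [S, O, Q, M, G, R]
Visit S → queue [O, Q, M, G, R]
Visit O → queue [Q, M, G, R]
Visit Q; enqueue F → queue [M, G, R, F]
Visit M; enqueue C → queue [G, R, F, C]
Visit G → queue [R, F, C]
Visit R → queue [F, C]
Visit F → queue [C]
Visit C → queue []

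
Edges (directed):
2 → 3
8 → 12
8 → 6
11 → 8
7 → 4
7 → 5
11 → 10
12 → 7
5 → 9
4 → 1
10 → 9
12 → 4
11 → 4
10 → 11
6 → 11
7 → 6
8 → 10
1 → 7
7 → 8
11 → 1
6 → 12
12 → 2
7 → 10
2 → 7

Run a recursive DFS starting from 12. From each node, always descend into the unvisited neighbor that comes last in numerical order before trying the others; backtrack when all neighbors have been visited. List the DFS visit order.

Visit 12
12 → 7
7 → 10
10 → 11
11 → 8
8 → 6
11 → 4
4 → 1
10 → 9
7 → 5
12 → 2
2 → 3

12, 7, 10, 11, 8, 6, 4, 1, 9, 5, 2, 3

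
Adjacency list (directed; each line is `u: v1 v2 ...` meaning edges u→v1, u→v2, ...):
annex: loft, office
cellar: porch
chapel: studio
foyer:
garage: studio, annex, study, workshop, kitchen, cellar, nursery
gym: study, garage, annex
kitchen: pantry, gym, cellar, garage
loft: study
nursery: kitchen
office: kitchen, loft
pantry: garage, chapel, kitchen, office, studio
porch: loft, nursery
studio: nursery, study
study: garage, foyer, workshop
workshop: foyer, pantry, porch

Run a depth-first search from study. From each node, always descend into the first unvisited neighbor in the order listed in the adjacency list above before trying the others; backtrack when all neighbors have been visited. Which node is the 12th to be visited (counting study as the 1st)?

cellar

Visit study
study → garage
garage → studio
studio → nursery
nursery → kitchen
kitchen → pantry
pantry → chapel
pantry → office
office → loft
kitchen → gym
gym → annex
kitchen → cellar
cellar → porch
garage → workshop
workshop → foyer

Visit order: study, garage, studio, nursery, kitchen, pantry, chapel, office, loft, gym, annex, cellar, porch, workshop, foyer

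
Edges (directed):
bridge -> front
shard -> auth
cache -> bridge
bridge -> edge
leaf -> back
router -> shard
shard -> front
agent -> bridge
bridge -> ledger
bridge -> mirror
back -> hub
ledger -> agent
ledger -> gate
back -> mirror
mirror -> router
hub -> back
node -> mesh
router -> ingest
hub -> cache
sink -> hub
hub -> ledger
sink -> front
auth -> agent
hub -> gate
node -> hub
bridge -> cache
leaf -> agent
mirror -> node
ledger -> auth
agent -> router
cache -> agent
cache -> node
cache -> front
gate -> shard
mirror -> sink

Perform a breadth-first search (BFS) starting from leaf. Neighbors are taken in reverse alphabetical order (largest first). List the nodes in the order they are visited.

leaf, back, agent, mirror, hub, router, bridge, sink, node, ledger, gate, cache, shard, ingest, front, edge, mesh, auth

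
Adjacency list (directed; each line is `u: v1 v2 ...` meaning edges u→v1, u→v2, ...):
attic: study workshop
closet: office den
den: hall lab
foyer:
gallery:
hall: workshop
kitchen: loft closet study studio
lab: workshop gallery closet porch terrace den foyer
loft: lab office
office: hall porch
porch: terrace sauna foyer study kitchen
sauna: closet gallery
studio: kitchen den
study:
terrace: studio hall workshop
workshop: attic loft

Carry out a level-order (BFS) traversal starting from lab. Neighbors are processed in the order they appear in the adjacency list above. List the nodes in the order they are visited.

Visit lab; enqueue workshop, gallery, closet, porch, terrace, den, foyer → queue [workshop, gallery, closet, porch, terrace, den, foyer]
Visit workshop; enqueue attic, loft → queue [gallery, closet, porch, terrace, den, foyer, attic, loft]
Visit gallery → queue [closet, porch, terrace, den, foyer, attic, loft]
Visit closet; enqueue office → queue [porch, terrace, den, foyer, attic, loft, office]
Visit porch; enqueue sauna, study, kitchen → queue [terrace, den, foyer, attic, loft, office, sauna, study, kitchen]
Visit terrace; enqueue studio, hall → queue [den, foyer, attic, loft, office, sauna, study, kitchen, studio, hall]
Visit den → queue [foyer, attic, loft, office, sauna, study, kitchen, studio, hall]
Visit foyer → queue [attic, loft, office, sauna, study, kitchen, studio, hall]
Visit attic → queue [loft, office, sauna, study, kitchen, studio, hall]
Visit loft → queue [office, sauna, study, kitchen, studio, hall]
Visit office → queue [sauna, study, kitchen, studio, hall]
Visit sauna → queue [study, kitchen, studio, hall]
Visit study → queue [kitchen, studio, hall]
Visit kitchen → queue [studio, hall]
Visit studio → queue [hall]
Visit hall → queue []

lab, workshop, gallery, closet, porch, terrace, den, foyer, attic, loft, office, sauna, study, kitchen, studio, hall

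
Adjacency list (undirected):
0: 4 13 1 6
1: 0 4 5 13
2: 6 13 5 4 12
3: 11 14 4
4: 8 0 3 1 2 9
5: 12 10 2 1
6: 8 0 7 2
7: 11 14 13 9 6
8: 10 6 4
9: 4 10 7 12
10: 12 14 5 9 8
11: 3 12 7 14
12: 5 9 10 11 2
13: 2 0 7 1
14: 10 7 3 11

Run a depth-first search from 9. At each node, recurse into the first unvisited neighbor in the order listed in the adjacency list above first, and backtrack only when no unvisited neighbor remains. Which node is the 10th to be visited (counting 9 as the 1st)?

13

Visit 9
9 → 4
4 → 8
8 → 10
10 → 12
12 → 5
5 → 2
2 → 6
6 → 0
0 → 13
13 → 7
7 → 11
11 → 3
3 → 14
13 → 1

Visit order: 9, 4, 8, 10, 12, 5, 2, 6, 0, 13, 7, 11, 3, 14, 1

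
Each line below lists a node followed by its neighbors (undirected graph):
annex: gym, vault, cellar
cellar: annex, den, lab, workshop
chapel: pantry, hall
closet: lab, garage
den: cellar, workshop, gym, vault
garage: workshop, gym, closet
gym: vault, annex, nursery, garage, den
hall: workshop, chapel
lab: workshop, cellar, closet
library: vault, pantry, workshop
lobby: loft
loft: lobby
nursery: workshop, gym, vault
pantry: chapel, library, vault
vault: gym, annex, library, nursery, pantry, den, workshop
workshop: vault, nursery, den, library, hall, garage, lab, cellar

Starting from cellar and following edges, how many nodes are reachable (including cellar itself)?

BFS from cellar visits: cellar, annex, den, lab, workshop, gym, vault, closet, nursery, library, hall, garage, pantry, chapel
Reachable nodes: 14 of 16 total.

14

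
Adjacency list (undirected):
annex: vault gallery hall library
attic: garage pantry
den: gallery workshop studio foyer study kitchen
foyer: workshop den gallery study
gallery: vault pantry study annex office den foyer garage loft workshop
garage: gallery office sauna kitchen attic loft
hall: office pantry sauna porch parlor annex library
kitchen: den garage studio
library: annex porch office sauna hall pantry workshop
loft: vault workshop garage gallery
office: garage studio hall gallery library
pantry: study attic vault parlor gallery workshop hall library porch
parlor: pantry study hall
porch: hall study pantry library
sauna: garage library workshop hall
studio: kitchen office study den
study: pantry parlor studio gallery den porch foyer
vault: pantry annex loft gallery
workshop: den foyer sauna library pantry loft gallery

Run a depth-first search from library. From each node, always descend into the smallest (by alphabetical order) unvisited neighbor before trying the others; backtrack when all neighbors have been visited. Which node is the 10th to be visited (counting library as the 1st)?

Visit library
library → annex
annex → gallery
gallery → den
den → foyer
foyer → study
study → pantry
pantry → attic
attic → garage
garage → kitchen
kitchen → studio
studio → office
office → hall
hall → parlor
hall → porch
hall → sauna
sauna → workshop
workshop → loft
loft → vault

Visit order: library, annex, gallery, den, foyer, study, pantry, attic, garage, kitchen, studio, office, hall, parlor, porch, sauna, workshop, loft, vault

kitchen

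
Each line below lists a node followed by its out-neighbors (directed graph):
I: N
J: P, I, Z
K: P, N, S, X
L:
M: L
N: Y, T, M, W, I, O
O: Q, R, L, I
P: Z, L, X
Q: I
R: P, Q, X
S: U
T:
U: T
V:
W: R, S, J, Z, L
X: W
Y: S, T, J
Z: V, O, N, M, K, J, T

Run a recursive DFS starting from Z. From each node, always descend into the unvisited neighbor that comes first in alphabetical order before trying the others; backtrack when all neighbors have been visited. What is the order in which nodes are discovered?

Z, J, I, N, M, L, O, Q, R, P, X, W, S, U, T, Y, K, V

Visit Z
Z → J
J → I
I → N
N → M
M → L
N → O
O → Q
O → R
R → P
P → X
X → W
W → S
S → U
U → T
N → Y
Z → K
Z → V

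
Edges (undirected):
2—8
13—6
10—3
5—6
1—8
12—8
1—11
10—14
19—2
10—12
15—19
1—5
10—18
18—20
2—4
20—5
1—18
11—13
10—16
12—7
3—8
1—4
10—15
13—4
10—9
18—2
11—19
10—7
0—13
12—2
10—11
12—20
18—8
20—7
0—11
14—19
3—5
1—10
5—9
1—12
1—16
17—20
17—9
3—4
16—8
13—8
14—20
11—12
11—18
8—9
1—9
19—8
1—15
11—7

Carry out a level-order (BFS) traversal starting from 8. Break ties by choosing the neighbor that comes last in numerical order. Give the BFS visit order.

Visit 8; enqueue 19, 18, 16, 13, 12, 9, 3, 2, 1 → queue [19, 18, 16, 13, 12, 9, 3, 2, 1]
Visit 19; enqueue 15, 14, 11 → queue [18, 16, 13, 12, 9, 3, 2, 1, 15, 14, 11]
Visit 18; enqueue 20, 10 → queue [16, 13, 12, 9, 3, 2, 1, 15, 14, 11, 20, 10]
Visit 16 → queue [13, 12, 9, 3, 2, 1, 15, 14, 11, 20, 10]
Visit 13; enqueue 6, 4, 0 → queue [12, 9, 3, 2, 1, 15, 14, 11, 20, 10, 6, 4, 0]
Visit 12; enqueue 7 → queue [9, 3, 2, 1, 15, 14, 11, 20, 10, 6, 4, 0, 7]
Visit 9; enqueue 17, 5 → queue [3, 2, 1, 15, 14, 11, 20, 10, 6, 4, 0, 7, 17, 5]
Visit 3 → queue [2, 1, 15, 14, 11, 20, 10, 6, 4, 0, 7, 17, 5]
Visit 2 → queue [1, 15, 14, 11, 20, 10, 6, 4, 0, 7, 17, 5]
Visit 1 → queue [15, 14, 11, 20, 10, 6, 4, 0, 7, 17, 5]
Visit 15 → queue [14, 11, 20, 10, 6, 4, 0, 7, 17, 5]
Visit 14 → queue [11, 20, 10, 6, 4, 0, 7, 17, 5]
Visit 11 → queue [20, 10, 6, 4, 0, 7, 17, 5]
Visit 20 → queue [10, 6, 4, 0, 7, 17, 5]
Visit 10 → queue [6, 4, 0, 7, 17, 5]
Visit 6 → queue [4, 0, 7, 17, 5]
Visit 4 → queue [0, 7, 17, 5]
Visit 0 → queue [7, 17, 5]
Visit 7 → queue [17, 5]
Visit 17 → queue [5]
Visit 5 → queue []

8, 19, 18, 16, 13, 12, 9, 3, 2, 1, 15, 14, 11, 20, 10, 6, 4, 0, 7, 17, 5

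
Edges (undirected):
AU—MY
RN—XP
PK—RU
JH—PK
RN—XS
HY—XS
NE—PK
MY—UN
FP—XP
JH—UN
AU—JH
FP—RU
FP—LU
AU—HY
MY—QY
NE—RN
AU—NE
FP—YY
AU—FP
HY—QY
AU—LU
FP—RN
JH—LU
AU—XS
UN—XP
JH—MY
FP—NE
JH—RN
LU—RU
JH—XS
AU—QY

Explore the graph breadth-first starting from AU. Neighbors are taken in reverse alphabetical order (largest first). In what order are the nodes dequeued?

Visit AU; enqueue XS, QY, NE, MY, LU, JH, HY, FP → queue [XS, QY, NE, MY, LU, JH, HY, FP]
Visit XS; enqueue RN → queue [QY, NE, MY, LU, JH, HY, FP, RN]
Visit QY → queue [NE, MY, LU, JH, HY, FP, RN]
Visit NE; enqueue PK → queue [MY, LU, JH, HY, FP, RN, PK]
Visit MY; enqueue UN → queue [LU, JH, HY, FP, RN, PK, UN]
Visit LU; enqueue RU → queue [JH, HY, FP, RN, PK, UN, RU]
Visit JH → queue [HY, FP, RN, PK, UN, RU]
Visit HY → queue [FP, RN, PK, UN, RU]
Visit FP; enqueue YY, XP → queue [RN, PK, UN, RU, YY, XP]
Visit RN → queue [PK, UN, RU, YY, XP]
Visit PK → queue [UN, RU, YY, XP]
Visit UN → queue [RU, YY, XP]
Visit RU → queue [YY, XP]
Visit YY → queue [XP]
Visit XP → queue []

AU, XS, QY, NE, MY, LU, JH, HY, FP, RN, PK, UN, RU, YY, XP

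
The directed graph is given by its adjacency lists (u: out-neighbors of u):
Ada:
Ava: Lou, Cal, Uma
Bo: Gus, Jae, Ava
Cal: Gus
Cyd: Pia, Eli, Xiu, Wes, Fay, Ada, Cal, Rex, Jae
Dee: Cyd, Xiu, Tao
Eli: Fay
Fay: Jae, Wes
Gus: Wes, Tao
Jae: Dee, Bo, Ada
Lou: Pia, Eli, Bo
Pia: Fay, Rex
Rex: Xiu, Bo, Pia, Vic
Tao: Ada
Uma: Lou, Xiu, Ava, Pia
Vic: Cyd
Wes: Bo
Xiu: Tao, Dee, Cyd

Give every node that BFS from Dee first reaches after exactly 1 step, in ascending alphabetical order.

Level 0: Dee
Level 1: Cyd, Tao, Xiu
Level 2: Ada, Cal, Eli, Fay, Jae, Pia, Rex, Wes
Level 3: Bo, Gus, Vic
Level 4: Ava
Level 5: Lou, Uma

Cyd, Tao, Xiu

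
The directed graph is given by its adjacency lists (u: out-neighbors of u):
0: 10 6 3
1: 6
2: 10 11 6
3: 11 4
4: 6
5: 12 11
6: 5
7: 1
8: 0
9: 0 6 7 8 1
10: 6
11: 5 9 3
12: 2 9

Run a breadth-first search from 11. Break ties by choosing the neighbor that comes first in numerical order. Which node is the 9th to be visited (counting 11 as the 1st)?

6

Visit 11; enqueue 3, 5, 9 → queue [3, 5, 9]
Visit 3; enqueue 4 → queue [5, 9, 4]
Visit 5; enqueue 12 → queue [9, 4, 12]
Visit 9; enqueue 0, 1, 6, 7, 8 → queue [4, 12, 0, 1, 6, 7, 8]
Visit 4 → queue [12, 0, 1, 6, 7, 8]
Visit 12; enqueue 2 → queue [0, 1, 6, 7, 8, 2]
Visit 0; enqueue 10 → queue [1, 6, 7, 8, 2, 10]
Visit 1 → queue [6, 7, 8, 2, 10]
Visit 6 → queue [7, 8, 2, 10]
Visit 7 → queue [8, 2, 10]
Visit 8 → queue [2, 10]
Visit 2 → queue [10]
Visit 10 → queue []

Visit order: 11, 3, 5, 9, 4, 12, 0, 1, 6, 7, 8, 2, 10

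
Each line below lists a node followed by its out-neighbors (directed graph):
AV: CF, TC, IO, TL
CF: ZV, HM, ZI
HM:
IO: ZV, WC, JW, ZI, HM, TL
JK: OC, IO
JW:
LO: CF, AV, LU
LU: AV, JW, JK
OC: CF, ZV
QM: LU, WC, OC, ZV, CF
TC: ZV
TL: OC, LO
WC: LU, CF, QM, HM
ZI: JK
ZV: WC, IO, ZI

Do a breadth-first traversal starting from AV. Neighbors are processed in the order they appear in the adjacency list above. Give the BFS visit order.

AV → CF → TC → IO → TL → ZV → HM → ZI → WC → JW → OC → LO → JK → LU → QM

Visit AV; enqueue CF, TC, IO, TL → queue [CF, TC, IO, TL]
Visit CF; enqueue ZV, HM, ZI → queue [TC, IO, TL, ZV, HM, ZI]
Visit TC → queue [IO, TL, ZV, HM, ZI]
Visit IO; enqueue WC, JW → queue [TL, ZV, HM, ZI, WC, JW]
Visit TL; enqueue OC, LO → queue [ZV, HM, ZI, WC, JW, OC, LO]
Visit ZV → queue [HM, ZI, WC, JW, OC, LO]
Visit HM → queue [ZI, WC, JW, OC, LO]
Visit ZI; enqueue JK → queue [WC, JW, OC, LO, JK]
Visit WC; enqueue LU, QM → queue [JW, OC, LO, JK, LU, QM]
Visit JW → queue [OC, LO, JK, LU, QM]
Visit OC → queue [LO, JK, LU, QM]
Visit LO → queue [JK, LU, QM]
Visit JK → queue [LU, QM]
Visit LU → queue [QM]
Visit QM → queue []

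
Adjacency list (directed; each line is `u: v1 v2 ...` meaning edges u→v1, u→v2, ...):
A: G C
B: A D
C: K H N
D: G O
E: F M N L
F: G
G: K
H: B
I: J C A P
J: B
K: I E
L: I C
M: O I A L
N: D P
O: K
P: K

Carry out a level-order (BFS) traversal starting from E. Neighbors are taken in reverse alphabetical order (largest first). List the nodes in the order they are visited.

Visit E; enqueue N, M, L, F → queue [N, M, L, F]
Visit N; enqueue P, D → queue [M, L, F, P, D]
Visit M; enqueue O, I, A → queue [L, F, P, D, O, I, A]
Visit L; enqueue C → queue [F, P, D, O, I, A, C]
Visit F; enqueue G → queue [P, D, O, I, A, C, G]
Visit P; enqueue K → queue [D, O, I, A, C, G, K]
Visit D → queue [O, I, A, C, G, K]
Visit O → queue [I, A, C, G, K]
Visit I; enqueue J → queue [A, C, G, K, J]
Visit A → queue [C, G, K, J]
Visit C; enqueue H → queue [G, K, J, H]
Visit G → queue [K, J, H]
Visit K → queue [J, H]
Visit J; enqueue B → queue [H, B]
Visit H → queue [B]
Visit B → queue []

E, N, M, L, F, P, D, O, I, A, C, G, K, J, H, B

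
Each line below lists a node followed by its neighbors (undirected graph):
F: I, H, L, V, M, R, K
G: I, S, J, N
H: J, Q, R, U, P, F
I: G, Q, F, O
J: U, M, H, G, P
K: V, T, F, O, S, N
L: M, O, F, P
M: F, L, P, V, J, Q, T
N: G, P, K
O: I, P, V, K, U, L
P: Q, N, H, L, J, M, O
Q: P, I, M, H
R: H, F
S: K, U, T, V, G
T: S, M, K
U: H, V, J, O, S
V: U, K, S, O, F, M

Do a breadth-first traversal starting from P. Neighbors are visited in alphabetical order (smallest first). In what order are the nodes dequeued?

Visit P; enqueue H, J, L, M, N, O, Q → queue [H, J, L, M, N, O, Q]
Visit H; enqueue F, R, U → queue [J, L, M, N, O, Q, F, R, U]
Visit J; enqueue G → queue [L, M, N, O, Q, F, R, U, G]
Visit L → queue [M, N, O, Q, F, R, U, G]
Visit M; enqueue T, V → queue [N, O, Q, F, R, U, G, T, V]
Visit N; enqueue K → queue [O, Q, F, R, U, G, T, V, K]
Visit O; enqueue I → queue [Q, F, R, U, G, T, V, K, I]
Visit Q → queue [F, R, U, G, T, V, K, I]
Visit F → queue [R, U, G, T, V, K, I]
Visit R → queue [U, G, T, V, K, I]
Visit U; enqueue S → queue [G, T, V, K, I, S]
Visit G → queue [T, V, K, I, S]
Visit T → queue [V, K, I, S]
Visit V → queue [K, I, S]
Visit K → queue [I, S]
Visit I → queue [S]
Visit S → queue []

P → H → J → L → M → N → O → Q → F → R → U → G → T → V → K → I → S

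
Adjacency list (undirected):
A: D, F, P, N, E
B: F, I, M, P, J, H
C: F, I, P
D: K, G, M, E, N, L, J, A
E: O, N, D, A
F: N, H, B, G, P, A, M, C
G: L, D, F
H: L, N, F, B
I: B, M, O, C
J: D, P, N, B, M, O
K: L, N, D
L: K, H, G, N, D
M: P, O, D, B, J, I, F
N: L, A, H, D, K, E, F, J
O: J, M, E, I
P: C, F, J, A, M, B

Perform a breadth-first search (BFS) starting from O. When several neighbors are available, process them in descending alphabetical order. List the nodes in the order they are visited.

O -> M -> J -> I -> E -> P -> F -> D -> B -> N -> C -> A -> H -> G -> L -> K

Visit O; enqueue M, J, I, E → queue [M, J, I, E]
Visit M; enqueue P, F, D, B → queue [J, I, E, P, F, D, B]
Visit J; enqueue N → queue [I, E, P, F, D, B, N]
Visit I; enqueue C → queue [E, P, F, D, B, N, C]
Visit E; enqueue A → queue [P, F, D, B, N, C, A]
Visit P → queue [F, D, B, N, C, A]
Visit F; enqueue H, G → queue [D, B, N, C, A, H, G]
Visit D; enqueue L, K → queue [B, N, C, A, H, G, L, K]
Visit B → queue [N, C, A, H, G, L, K]
Visit N → queue [C, A, H, G, L, K]
Visit C → queue [A, H, G, L, K]
Visit A → queue [H, G, L, K]
Visit H → queue [G, L, K]
Visit G → queue [L, K]
Visit L → queue [K]
Visit K → queue []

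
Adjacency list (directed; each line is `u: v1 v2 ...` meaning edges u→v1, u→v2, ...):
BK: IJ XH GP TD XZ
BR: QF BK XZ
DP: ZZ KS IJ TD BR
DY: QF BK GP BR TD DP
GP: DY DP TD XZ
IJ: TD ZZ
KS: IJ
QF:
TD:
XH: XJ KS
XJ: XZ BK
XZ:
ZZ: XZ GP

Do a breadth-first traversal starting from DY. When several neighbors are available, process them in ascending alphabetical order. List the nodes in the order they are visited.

DY BK BR DP GP QF TD IJ XH XZ KS ZZ XJ

Visit DY; enqueue BK, BR, DP, GP, QF, TD → queue [BK, BR, DP, GP, QF, TD]
Visit BK; enqueue IJ, XH, XZ → queue [BR, DP, GP, QF, TD, IJ, XH, XZ]
Visit BR → queue [DP, GP, QF, TD, IJ, XH, XZ]
Visit DP; enqueue KS, ZZ → queue [GP, QF, TD, IJ, XH, XZ, KS, ZZ]
Visit GP → queue [QF, TD, IJ, XH, XZ, KS, ZZ]
Visit QF → queue [TD, IJ, XH, XZ, KS, ZZ]
Visit TD → queue [IJ, XH, XZ, KS, ZZ]
Visit IJ → queue [XH, XZ, KS, ZZ]
Visit XH; enqueue XJ → queue [XZ, KS, ZZ, XJ]
Visit XZ → queue [KS, ZZ, XJ]
Visit KS → queue [ZZ, XJ]
Visit ZZ → queue [XJ]
Visit XJ → queue []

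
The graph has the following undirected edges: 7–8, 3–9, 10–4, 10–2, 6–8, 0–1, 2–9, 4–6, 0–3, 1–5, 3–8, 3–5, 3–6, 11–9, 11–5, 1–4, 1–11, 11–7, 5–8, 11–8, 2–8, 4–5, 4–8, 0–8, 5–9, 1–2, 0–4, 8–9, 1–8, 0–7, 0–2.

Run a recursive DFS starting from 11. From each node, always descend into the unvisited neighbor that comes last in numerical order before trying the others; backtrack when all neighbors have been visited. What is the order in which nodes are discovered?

Visit 11
11 → 9
9 → 8
8 → 7
7 → 0
0 → 4
4 → 10
10 → 2
2 → 1
1 → 5
5 → 3
3 → 6

11 -> 9 -> 8 -> 7 -> 0 -> 4 -> 10 -> 2 -> 1 -> 5 -> 3 -> 6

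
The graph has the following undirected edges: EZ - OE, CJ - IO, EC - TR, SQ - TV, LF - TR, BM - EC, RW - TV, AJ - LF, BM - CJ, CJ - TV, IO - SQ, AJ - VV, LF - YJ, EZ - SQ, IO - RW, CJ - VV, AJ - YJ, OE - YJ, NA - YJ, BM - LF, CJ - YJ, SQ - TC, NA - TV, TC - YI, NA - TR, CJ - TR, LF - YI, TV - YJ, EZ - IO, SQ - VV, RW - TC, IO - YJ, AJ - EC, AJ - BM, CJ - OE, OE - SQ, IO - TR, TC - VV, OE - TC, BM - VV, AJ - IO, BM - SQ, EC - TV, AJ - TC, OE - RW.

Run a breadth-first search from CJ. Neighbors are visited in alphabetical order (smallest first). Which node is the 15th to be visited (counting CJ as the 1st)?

TC

Visit CJ; enqueue BM, IO, OE, TR, TV, VV, YJ → queue [BM, IO, OE, TR, TV, VV, YJ]
Visit BM; enqueue AJ, EC, LF, SQ → queue [IO, OE, TR, TV, VV, YJ, AJ, EC, LF, SQ]
Visit IO; enqueue EZ, RW → queue [OE, TR, TV, VV, YJ, AJ, EC, LF, SQ, EZ, RW]
Visit OE; enqueue TC → queue [TR, TV, VV, YJ, AJ, EC, LF, SQ, EZ, RW, TC]
Visit TR; enqueue NA → queue [TV, VV, YJ, AJ, EC, LF, SQ, EZ, RW, TC, NA]
Visit TV → queue [VV, YJ, AJ, EC, LF, SQ, EZ, RW, TC, NA]
Visit VV → queue [YJ, AJ, EC, LF, SQ, EZ, RW, TC, NA]
Visit YJ → queue [AJ, EC, LF, SQ, EZ, RW, TC, NA]
Visit AJ → queue [EC, LF, SQ, EZ, RW, TC, NA]
Visit EC → queue [LF, SQ, EZ, RW, TC, NA]
Visit LF; enqueue YI → queue [SQ, EZ, RW, TC, NA, YI]
Visit SQ → queue [EZ, RW, TC, NA, YI]
Visit EZ → queue [RW, TC, NA, YI]
Visit RW → queue [TC, NA, YI]
Visit TC → queue [NA, YI]
Visit NA → queue [YI]
Visit YI → queue []

Visit order: CJ, BM, IO, OE, TR, TV, VV, YJ, AJ, EC, LF, SQ, EZ, RW, TC, NA, YI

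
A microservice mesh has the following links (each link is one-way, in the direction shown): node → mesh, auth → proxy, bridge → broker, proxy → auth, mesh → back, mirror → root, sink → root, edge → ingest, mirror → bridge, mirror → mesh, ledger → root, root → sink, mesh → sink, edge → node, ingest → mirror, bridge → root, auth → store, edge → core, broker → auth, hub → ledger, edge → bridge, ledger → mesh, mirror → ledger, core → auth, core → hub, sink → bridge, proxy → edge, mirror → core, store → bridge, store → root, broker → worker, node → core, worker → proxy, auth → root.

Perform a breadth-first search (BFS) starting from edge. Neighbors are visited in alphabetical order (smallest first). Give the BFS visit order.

edge → bridge → core → ingest → node → broker → root → auth → hub → mirror → mesh → worker → sink → proxy → store → ledger → back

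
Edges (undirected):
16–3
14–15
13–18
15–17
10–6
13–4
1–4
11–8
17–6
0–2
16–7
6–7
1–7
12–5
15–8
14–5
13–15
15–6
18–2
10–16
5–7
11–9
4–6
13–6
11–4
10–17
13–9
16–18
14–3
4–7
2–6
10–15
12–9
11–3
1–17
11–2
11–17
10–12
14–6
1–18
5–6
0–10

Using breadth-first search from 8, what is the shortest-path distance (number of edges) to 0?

Level 0: 8
Level 1: 11, 15
Level 2: 2, 3, 4, 6, 9, 10, 13, 14, 17
Level 3: 0, 1, 5, 7, 12, 16, 18
0 first appears at level 3.

3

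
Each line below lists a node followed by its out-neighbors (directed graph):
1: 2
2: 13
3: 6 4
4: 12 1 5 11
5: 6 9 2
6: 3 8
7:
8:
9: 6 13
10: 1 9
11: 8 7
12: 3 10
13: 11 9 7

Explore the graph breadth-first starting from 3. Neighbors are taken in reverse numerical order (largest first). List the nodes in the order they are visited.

Visit 3; enqueue 6, 4 → queue [6, 4]
Visit 6; enqueue 8 → queue [4, 8]
Visit 4; enqueue 12, 11, 5, 1 → queue [8, 12, 11, 5, 1]
Visit 8 → queue [12, 11, 5, 1]
Visit 12; enqueue 10 → queue [11, 5, 1, 10]
Visit 11; enqueue 7 → queue [5, 1, 10, 7]
Visit 5; enqueue 9, 2 → queue [1, 10, 7, 9, 2]
Visit 1 → queue [10, 7, 9, 2]
Visit 10 → queue [7, 9, 2]
Visit 7 → queue [9, 2]
Visit 9; enqueue 13 → queue [2, 13]
Visit 2 → queue [13]
Visit 13 → queue []

3, 6, 4, 8, 12, 11, 5, 1, 10, 7, 9, 2, 13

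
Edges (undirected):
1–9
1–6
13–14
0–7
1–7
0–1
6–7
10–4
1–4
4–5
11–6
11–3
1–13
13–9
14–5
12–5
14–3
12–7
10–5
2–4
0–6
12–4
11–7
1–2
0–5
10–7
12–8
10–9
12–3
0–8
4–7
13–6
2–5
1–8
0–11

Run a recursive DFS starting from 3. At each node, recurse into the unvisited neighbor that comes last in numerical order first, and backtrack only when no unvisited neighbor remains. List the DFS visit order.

Visit 3
3 → 14
14 → 13
13 → 9
9 → 10
10 → 7
7 → 12
12 → 8
8 → 1
1 → 6
6 → 11
11 → 0
0 → 5
5 → 4
4 → 2

3 -> 14 -> 13 -> 9 -> 10 -> 7 -> 12 -> 8 -> 1 -> 6 -> 11 -> 0 -> 5 -> 4 -> 2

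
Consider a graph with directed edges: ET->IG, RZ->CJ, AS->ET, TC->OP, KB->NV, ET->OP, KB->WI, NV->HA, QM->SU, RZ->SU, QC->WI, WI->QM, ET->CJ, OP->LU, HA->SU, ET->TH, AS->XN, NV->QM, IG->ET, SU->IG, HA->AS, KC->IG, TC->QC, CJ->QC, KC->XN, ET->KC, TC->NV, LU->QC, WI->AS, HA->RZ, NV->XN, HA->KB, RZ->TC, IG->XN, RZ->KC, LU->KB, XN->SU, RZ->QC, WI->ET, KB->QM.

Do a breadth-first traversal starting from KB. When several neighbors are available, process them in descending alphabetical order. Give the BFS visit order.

KB -> WI -> QM -> NV -> ET -> AS -> SU -> XN -> HA -> TH -> OP -> KC -> IG -> CJ -> RZ -> LU -> QC -> TC

Visit KB; enqueue WI, QM, NV → queue [WI, QM, NV]
Visit WI; enqueue ET, AS → queue [QM, NV, ET, AS]
Visit QM; enqueue SU → queue [NV, ET, AS, SU]
Visit NV; enqueue XN, HA → queue [ET, AS, SU, XN, HA]
Visit ET; enqueue TH, OP, KC, IG, CJ → queue [AS, SU, XN, HA, TH, OP, KC, IG, CJ]
Visit AS → queue [SU, XN, HA, TH, OP, KC, IG, CJ]
Visit SU → queue [XN, HA, TH, OP, KC, IG, CJ]
Visit XN → queue [HA, TH, OP, KC, IG, CJ]
Visit HA; enqueue RZ → queue [TH, OP, KC, IG, CJ, RZ]
Visit TH → queue [OP, KC, IG, CJ, RZ]
Visit OP; enqueue LU → queue [KC, IG, CJ, RZ, LU]
Visit KC → queue [IG, CJ, RZ, LU]
Visit IG → queue [CJ, RZ, LU]
Visit CJ; enqueue QC → queue [RZ, LU, QC]
Visit RZ; enqueue TC → queue [LU, QC, TC]
Visit LU → queue [QC, TC]
Visit QC → queue [TC]
Visit TC → queue []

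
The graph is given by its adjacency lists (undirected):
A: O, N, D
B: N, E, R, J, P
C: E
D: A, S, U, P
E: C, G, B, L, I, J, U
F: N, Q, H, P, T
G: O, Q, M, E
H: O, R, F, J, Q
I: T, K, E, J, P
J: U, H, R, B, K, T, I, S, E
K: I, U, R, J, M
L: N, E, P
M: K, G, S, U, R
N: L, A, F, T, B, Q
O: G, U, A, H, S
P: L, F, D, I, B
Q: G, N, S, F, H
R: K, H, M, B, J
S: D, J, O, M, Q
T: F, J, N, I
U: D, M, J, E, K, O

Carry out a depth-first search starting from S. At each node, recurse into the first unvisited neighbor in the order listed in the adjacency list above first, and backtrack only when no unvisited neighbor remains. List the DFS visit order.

S D A O G Q N L E C B R K I T F H J U M P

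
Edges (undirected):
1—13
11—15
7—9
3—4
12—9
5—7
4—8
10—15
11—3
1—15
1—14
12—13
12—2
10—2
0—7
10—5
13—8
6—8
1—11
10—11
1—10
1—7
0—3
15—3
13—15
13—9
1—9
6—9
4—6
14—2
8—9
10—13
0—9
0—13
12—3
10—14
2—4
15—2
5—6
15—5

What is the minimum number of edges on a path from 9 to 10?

2

Level 0: 9
Level 1: 0, 1, 6, 7, 8, 12, 13
Level 2: 2, 3, 4, 5, 10, 11, 14, 15
10 first appears at level 2.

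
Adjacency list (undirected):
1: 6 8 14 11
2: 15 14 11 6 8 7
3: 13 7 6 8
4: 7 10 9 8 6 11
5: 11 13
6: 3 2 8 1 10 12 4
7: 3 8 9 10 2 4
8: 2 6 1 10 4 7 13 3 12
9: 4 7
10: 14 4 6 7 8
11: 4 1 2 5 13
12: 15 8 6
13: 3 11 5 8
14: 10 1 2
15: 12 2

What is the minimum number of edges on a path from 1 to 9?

3

Level 0: 1
Level 1: 6, 8, 11, 14
Level 2: 2, 3, 4, 5, 7, 10, 12, 13
Level 3: 9, 15
9 first appears at level 3.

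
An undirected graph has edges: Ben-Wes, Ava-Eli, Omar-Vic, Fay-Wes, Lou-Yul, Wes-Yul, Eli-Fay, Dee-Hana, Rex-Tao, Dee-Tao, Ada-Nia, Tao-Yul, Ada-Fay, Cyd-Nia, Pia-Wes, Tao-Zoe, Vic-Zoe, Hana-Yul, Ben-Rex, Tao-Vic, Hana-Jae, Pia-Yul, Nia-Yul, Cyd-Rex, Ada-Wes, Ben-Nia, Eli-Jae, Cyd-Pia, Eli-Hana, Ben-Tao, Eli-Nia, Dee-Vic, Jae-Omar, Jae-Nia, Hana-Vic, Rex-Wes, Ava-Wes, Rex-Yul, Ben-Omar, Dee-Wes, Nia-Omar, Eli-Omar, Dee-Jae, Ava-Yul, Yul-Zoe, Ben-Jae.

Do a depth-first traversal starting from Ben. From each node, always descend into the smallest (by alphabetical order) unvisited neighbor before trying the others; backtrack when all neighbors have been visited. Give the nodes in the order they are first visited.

Visit Ben
Ben → Jae
Jae → Dee
Dee → Hana
Hana → Eli
Eli → Ava
Ava → Wes
Wes → Ada
Ada → Fay
Ada → Nia
Nia → Cyd
Cyd → Pia
Pia → Yul
Yul → Lou
Yul → Rex
Rex → Tao
Tao → Vic
Vic → Omar
Vic → Zoe

Ben, Jae, Dee, Hana, Eli, Ava, Wes, Ada, Fay, Nia, Cyd, Pia, Yul, Lou, Rex, Tao, Vic, Omar, Zoe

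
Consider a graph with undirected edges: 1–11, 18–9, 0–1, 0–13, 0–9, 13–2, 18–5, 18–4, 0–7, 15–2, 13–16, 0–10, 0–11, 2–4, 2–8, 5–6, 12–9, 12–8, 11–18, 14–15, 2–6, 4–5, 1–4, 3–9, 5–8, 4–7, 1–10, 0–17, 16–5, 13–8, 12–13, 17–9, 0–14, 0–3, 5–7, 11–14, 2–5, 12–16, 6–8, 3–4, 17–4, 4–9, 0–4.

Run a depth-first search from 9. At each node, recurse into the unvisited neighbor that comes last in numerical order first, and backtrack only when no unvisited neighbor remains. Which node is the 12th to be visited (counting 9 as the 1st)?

Visit 9
9 → 18
18 → 11
11 → 14
14 → 15
15 → 2
2 → 13
13 → 16
16 → 12
12 → 8
8 → 6
6 → 5
5 → 7
7 → 4
4 → 17
17 → 0
0 → 10
10 → 1
0 → 3

Visit order: 9, 18, 11, 14, 15, 2, 13, 16, 12, 8, 6, 5, 7, 4, 17, 0, 10, 1, 3

5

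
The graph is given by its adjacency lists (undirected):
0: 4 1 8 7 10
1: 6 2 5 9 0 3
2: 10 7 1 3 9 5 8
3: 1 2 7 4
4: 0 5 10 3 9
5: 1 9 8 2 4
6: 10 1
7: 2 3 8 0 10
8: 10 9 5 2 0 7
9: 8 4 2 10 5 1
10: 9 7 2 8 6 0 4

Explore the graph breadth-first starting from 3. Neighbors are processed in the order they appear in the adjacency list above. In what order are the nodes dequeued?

3 1 2 7 4 6 5 9 0 10 8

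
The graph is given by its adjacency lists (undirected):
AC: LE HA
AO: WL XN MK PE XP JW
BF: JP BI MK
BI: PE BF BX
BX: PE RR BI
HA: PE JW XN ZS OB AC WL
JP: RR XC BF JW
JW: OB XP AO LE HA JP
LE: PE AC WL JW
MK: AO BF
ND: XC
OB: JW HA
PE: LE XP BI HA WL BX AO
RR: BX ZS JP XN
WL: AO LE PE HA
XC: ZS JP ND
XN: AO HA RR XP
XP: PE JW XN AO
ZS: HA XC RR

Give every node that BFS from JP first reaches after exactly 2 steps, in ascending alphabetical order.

AO, BI, BX, HA, LE, MK, ND, OB, XN, XP, ZS

Level 0: JP
Level 1: BF, JW, RR, XC
Level 2: AO, BI, BX, HA, LE, MK, ND, OB, XN, XP, ZS
Level 3: AC, PE, WL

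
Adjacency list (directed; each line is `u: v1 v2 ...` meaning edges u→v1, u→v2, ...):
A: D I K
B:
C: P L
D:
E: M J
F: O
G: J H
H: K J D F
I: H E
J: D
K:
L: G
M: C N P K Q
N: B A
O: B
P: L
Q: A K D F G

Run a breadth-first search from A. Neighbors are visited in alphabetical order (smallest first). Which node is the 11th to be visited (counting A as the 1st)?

N

Visit A; enqueue D, I, K → queue [D, I, K]
Visit D → queue [I, K]
Visit I; enqueue E, H → queue [K, E, H]
Visit K → queue [E, H]
Visit E; enqueue J, M → queue [H, J, M]
Visit H; enqueue F → queue [J, M, F]
Visit J → queue [M, F]
Visit M; enqueue C, N, P, Q → queue [F, C, N, P, Q]
Visit F; enqueue O → queue [C, N, P, Q, O]
Visit C; enqueue L → queue [N, P, Q, O, L]
Visit N; enqueue B → queue [P, Q, O, L, B]
Visit P → queue [Q, O, L, B]
Visit Q; enqueue G → queue [O, L, B, G]
Visit O → queue [L, B, G]
Visit L → queue [B, G]
Visit B → queue [G]
Visit G → queue []

Visit order: A, D, I, K, E, H, J, M, F, C, N, P, Q, O, L, B, G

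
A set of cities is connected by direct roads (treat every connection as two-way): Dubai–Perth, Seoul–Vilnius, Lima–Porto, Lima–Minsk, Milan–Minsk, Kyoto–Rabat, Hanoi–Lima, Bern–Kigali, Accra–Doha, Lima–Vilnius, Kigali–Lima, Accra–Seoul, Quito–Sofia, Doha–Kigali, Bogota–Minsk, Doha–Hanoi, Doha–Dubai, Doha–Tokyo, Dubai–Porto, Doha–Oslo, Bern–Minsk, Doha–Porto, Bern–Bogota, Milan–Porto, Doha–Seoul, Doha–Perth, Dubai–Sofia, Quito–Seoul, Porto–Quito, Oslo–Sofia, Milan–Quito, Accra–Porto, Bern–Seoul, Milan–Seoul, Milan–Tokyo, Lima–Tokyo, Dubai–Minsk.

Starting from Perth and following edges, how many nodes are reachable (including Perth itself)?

18

BFS from Perth visits: Perth, Doha, Dubai, Accra, Hanoi, Kigali, Oslo, Porto, Seoul, Tokyo, Minsk, Sofia, Lima, Bern, Milan, Quito, Vilnius, Bogota
Reachable nodes: 18 of 20 total.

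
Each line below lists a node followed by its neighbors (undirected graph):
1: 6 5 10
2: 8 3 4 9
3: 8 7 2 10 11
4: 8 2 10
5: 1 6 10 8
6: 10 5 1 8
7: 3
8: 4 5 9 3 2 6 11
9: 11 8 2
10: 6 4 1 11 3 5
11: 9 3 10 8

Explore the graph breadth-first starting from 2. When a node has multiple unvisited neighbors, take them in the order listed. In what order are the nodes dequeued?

2, 8, 3, 4, 9, 5, 6, 11, 7, 10, 1

Visit 2; enqueue 8, 3, 4, 9 → queue [8, 3, 4, 9]
Visit 8; enqueue 5, 6, 11 → queue [3, 4, 9, 5, 6, 11]
Visit 3; enqueue 7, 10 → queue [4, 9, 5, 6, 11, 7, 10]
Visit 4 → queue [9, 5, 6, 11, 7, 10]
Visit 9 → queue [5, 6, 11, 7, 10]
Visit 5; enqueue 1 → queue [6, 11, 7, 10, 1]
Visit 6 → queue [11, 7, 10, 1]
Visit 11 → queue [7, 10, 1]
Visit 7 → queue [10, 1]
Visit 10 → queue [1]
Visit 1 → queue []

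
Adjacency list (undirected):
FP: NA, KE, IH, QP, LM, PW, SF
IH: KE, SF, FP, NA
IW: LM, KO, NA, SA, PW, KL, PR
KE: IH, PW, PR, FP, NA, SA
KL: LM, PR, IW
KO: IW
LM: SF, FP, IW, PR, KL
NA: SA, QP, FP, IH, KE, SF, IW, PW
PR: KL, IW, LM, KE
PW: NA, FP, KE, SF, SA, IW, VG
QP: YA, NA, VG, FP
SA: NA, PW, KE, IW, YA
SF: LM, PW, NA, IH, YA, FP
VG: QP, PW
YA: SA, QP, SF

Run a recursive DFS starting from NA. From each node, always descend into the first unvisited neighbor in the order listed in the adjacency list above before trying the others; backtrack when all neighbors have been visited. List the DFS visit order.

NA SA PW FP KE IH SF LM IW KO KL PR YA QP VG

Visit NA
NA → SA
SA → PW
PW → FP
FP → KE
KE → IH
IH → SF
SF → LM
LM → IW
IW → KO
IW → KL
KL → PR
SF → YA
YA → QP
QP → VG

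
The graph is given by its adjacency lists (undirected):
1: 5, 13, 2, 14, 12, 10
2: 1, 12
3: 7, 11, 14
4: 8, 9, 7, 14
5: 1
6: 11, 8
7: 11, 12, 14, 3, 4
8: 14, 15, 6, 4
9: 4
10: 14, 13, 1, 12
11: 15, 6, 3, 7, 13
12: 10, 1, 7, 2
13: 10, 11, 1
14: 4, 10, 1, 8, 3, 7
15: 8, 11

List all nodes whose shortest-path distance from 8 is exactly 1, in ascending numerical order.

Level 0: 8
Level 1: 4, 6, 14, 15
Level 2: 1, 3, 7, 9, 10, 11
Level 3: 2, 5, 12, 13

4, 6, 14, 15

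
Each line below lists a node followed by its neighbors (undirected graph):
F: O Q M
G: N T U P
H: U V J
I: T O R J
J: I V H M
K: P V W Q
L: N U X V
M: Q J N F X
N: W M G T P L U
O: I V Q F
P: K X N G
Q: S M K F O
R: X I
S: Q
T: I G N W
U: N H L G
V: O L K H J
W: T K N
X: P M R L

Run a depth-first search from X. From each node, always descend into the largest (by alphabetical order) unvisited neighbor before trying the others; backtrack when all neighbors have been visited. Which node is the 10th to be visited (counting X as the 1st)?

O

Visit X
X → R
R → I
I → T
T → W
W → N
N → U
U → L
L → V
V → O
O → Q
Q → S
Q → M
M → J
J → H
M → F
Q → K
K → P
P → G

Visit order: X, R, I, T, W, N, U, L, V, O, Q, S, M, J, H, F, K, P, G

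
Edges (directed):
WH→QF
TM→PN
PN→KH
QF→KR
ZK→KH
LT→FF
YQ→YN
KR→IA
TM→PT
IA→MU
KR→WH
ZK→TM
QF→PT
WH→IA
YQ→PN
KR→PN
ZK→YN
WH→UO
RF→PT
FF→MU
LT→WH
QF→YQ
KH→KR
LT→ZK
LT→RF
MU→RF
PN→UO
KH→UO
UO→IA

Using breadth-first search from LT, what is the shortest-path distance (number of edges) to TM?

2

Level 0: LT
Level 1: FF, RF, WH, ZK
Level 2: IA, KH, MU, PT, QF, TM, UO, YN
Level 3: KR, PN, YQ
TM first appears at level 2.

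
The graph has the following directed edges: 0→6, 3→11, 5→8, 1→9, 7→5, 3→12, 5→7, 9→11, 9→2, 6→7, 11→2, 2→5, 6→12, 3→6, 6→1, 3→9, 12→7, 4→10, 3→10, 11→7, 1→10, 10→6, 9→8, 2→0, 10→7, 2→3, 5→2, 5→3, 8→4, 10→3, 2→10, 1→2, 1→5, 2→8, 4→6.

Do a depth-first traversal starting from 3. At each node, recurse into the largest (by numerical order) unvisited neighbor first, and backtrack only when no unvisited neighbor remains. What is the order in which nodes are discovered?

Visit 3
3 → 12
12 → 7
7 → 5
5 → 8
8 → 4
4 → 10
10 → 6
6 → 1
1 → 9
9 → 11
11 → 2
2 → 0

3, 12, 7, 5, 8, 4, 10, 6, 1, 9, 11, 2, 0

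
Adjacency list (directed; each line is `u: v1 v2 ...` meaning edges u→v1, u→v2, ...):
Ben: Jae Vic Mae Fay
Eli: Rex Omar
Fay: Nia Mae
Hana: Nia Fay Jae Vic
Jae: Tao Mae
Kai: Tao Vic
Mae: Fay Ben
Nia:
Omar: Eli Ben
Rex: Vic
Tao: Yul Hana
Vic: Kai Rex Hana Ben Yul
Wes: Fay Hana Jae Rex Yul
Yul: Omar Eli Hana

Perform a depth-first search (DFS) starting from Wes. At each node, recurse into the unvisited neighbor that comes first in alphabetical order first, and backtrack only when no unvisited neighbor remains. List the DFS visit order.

Wes Fay Mae Ben Jae Tao Hana Nia Vic Kai Rex Yul Eli Omar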